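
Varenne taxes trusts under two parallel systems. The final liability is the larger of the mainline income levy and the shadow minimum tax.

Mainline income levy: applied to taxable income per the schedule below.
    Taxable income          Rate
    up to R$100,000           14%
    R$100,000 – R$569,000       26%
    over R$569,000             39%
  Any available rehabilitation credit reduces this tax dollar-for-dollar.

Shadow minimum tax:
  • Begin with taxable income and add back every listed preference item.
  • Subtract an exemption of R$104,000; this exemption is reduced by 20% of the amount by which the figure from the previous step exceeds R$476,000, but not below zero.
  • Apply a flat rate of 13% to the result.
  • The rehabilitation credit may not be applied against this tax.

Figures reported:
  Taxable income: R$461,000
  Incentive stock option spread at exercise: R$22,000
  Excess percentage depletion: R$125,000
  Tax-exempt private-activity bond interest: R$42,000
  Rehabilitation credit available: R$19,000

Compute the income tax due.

Mainline income levy:
  R$100,000 × 14% = R$14,000
  R$361,000 × 26% = R$93,860
  → R$107,860
  Less rehabilitation credit R$19,000 → R$88,860

Shadow minimum tax:
  Adjusted income: R$461,000 + R$22,000 + R$125,000 + R$42,000 = R$650,000
  Exemption: R$104,000 − 20% × (R$650,000 − R$476,000) = R$104,000 − R$34,800 = R$69,200
  Base: R$650,000 − R$69,200 = R$580,800
  R$580,800 × 13% = R$75,504

R$88,860 > R$75,504, so the mainline income levy governs.

R$88,860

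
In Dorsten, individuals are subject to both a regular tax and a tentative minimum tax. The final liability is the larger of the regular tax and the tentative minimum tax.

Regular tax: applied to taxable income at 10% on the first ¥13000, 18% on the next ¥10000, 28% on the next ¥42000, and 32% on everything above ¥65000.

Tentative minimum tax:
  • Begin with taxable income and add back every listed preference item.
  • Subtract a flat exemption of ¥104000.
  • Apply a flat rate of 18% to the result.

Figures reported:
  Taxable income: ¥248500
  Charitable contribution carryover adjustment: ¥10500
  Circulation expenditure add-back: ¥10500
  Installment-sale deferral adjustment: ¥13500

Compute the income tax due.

Tentative minimum tax:
  Adjusted income: ¥248500 + ¥10500 + ¥10500 + ¥13500 = ¥283000
  Less exemption ¥104000 → base ¥179000
  ¥179000 × 18% = ¥32220

Regular tax:
  ¥13000 × 10% = ¥1300
  ¥10000 × 18% = ¥1800
  ¥42000 × 28% = ¥11760
  ¥183500 × 32% = ¥58720
  → ¥73580

¥73580 > ¥32220, so the regular tax governs.

¥73580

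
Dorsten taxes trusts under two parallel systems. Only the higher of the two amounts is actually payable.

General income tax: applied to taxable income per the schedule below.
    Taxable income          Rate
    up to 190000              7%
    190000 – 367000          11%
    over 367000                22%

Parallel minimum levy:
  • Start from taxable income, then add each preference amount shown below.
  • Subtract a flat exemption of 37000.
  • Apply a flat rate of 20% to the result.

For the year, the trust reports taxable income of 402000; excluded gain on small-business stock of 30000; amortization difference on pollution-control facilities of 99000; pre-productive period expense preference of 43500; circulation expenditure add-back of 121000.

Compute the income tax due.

131700

General income tax:
  190000 × 7% = 13300
  177000 × 11% = 19470
  35000 × 22% = 7700
  → 40470

Parallel minimum levy:
  Adjusted income: 402000 + 30000 + 99000 + 43500 + 121000 = 695500
  Less exemption 37000 → base 658500
  658500 × 20% = 131700

131700 > 40470, so the parallel minimum levy is the binding amount.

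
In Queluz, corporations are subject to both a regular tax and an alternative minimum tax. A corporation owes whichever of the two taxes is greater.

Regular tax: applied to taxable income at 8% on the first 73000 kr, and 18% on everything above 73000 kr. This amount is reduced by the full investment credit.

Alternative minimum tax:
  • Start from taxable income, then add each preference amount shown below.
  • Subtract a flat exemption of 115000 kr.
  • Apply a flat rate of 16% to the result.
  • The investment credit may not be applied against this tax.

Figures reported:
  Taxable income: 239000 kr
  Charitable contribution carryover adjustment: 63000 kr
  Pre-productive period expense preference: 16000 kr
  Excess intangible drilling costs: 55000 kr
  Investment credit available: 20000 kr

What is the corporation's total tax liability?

41280 kr

Regular tax:
  73000 kr × 8% = 5840 kr
  166000 kr × 18% = 29880 kr
  → 35720 kr
  Less investment credit 20000 kr → 15720 kr

Alternative minimum tax:
  Adjusted income: 239000 kr + 63000 kr + 16000 kr + 55000 kr = 373000 kr
  Less exemption 115000 kr → base 258000 kr
  258000 kr × 16% = 41280 kr

41280 kr > 15720 kr, so the alternative minimum tax is the binding amount.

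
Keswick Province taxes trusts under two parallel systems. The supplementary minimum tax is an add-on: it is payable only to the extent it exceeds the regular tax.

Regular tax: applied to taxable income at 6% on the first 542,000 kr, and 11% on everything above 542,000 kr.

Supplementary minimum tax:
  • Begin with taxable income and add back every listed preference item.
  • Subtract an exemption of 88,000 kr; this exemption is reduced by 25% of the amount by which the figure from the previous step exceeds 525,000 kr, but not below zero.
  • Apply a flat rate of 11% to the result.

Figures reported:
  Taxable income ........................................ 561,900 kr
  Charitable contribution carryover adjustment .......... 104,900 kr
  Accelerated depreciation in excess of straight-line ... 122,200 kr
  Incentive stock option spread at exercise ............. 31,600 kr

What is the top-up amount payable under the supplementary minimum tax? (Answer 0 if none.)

Supplementary minimum tax:
  Adjusted income: 561,900 kr + 104,900 kr + 122,200 kr + 31,600 kr = 820,600 kr
  Exemption: 88,000 kr − 25% × (820,600 kr − 525,000 kr) = 88,000 kr − 73,900 kr = 14,100 kr
  Base: 820,600 kr − 14,100 kr = 806,500 kr
  806,500 kr × 11% = 88,715 kr

Regular tax:
  542,000 kr × 6% = 32,520 kr
  19,900 kr × 11% = 2,189 kr
  → 34,709 kr

Excess of supplementary minimum tax over regular tax: 88,715 kr − 34,709 kr = 54,006 kr.

54,006 kr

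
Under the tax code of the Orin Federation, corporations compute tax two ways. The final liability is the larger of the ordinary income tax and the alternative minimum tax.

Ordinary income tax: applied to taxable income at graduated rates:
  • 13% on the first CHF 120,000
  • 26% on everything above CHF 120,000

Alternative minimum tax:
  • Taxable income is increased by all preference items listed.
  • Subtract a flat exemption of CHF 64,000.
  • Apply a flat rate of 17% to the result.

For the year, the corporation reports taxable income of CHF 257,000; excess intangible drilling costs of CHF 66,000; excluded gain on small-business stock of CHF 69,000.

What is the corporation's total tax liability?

CHF 55,760

Ordinary income tax:
  CHF 120,000 × 13% = CHF 15,600
  CHF 137,000 × 26% = CHF 35,620
  → CHF 51,220

Alternative minimum tax:
  Adjusted income: CHF 257,000 + CHF 66,000 + CHF 69,000 = CHF 392,000
  Less exemption CHF 64,000 → base CHF 328,000
  CHF 328,000 × 17% = CHF 55,760

CHF 55,760 > CHF 51,220, so the alternative minimum tax is the binding amount.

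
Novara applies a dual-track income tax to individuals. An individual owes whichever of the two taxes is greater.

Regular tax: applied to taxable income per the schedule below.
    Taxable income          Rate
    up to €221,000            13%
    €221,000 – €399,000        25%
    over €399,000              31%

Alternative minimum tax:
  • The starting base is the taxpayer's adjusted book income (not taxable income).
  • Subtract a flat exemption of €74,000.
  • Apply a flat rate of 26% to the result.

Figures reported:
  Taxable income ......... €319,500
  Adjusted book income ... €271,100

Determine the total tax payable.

€53,355

Alternative minimum tax:
  Base (adjusted book income): €271,100
  Less exemption €74,000 → base €197,100
  €197,100 × 26% = €51,246

Regular tax:
  €221,000 × 13% = €28,730
  €98,500 × 25% = €24,625
  → €53,355

€53,355 > €51,246, so the regular tax governs.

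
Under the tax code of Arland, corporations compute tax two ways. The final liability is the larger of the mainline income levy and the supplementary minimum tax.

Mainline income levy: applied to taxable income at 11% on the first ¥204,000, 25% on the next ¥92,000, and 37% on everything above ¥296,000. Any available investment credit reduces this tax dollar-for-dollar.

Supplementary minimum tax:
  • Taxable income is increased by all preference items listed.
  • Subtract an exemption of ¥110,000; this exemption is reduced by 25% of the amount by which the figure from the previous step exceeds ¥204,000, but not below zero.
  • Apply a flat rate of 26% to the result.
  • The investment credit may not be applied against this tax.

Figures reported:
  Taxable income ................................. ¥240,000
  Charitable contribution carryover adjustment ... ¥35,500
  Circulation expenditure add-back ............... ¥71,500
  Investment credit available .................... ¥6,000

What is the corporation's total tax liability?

¥70,915

Mainline income levy:
  ¥204,000 × 11% = ¥22,440
  ¥36,000 × 25% = ¥9,000
  → ¥31,440
  Less investment credit ¥6,000 → ¥25,440

Supplementary minimum tax:
  Adjusted income: ¥240,000 + ¥35,500 + ¥71,500 = ¥347,000
  Exemption: ¥110,000 − 25% × (¥347,000 − ¥204,000) = ¥110,000 − ¥35,750 = ¥74,250
  Base: ¥347,000 − ¥74,250 = ¥272,750
  ¥272,750 × 26% = ¥70,915

¥70,915 > ¥25,440, so the supplementary minimum tax is the binding amount.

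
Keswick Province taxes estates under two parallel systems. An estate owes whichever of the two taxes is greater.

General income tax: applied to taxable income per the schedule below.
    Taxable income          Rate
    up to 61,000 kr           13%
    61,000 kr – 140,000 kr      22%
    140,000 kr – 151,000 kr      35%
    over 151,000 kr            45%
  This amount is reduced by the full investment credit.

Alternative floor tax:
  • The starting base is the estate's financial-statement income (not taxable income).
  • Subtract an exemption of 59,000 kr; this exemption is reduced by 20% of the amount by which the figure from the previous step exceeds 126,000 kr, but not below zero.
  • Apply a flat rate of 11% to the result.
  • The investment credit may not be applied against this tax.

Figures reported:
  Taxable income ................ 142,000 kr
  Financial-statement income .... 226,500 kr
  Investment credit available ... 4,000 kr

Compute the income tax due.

22,010 kr

General income tax:
  61,000 kr × 13% = 7,930 kr
  79,000 kr × 22% = 17,380 kr
  2,000 kr × 35% = 700 kr
  → 26,010 kr
  Less investment credit 4,000 kr → 22,010 kr

Alternative floor tax:
  Base (financial-statement income): 226,500 kr
  Exemption: 59,000 kr − 20% × (226,500 kr − 126,000 kr) = 59,000 kr − 20,100 kr = 38,900 kr
  Base: 226,500 kr − 38,900 kr = 187,600 kr
  187,600 kr × 11% = 20,636 kr

22,010 kr > 20,636 kr, so the general income tax governs.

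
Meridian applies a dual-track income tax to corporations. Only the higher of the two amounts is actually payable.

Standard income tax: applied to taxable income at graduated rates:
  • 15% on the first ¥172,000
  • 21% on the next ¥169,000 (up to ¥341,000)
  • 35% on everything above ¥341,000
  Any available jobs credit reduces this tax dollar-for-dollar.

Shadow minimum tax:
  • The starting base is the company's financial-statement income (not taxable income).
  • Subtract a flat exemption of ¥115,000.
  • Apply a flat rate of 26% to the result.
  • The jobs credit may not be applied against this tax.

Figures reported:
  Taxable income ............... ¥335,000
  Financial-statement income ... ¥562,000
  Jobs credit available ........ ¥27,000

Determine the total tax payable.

¥116,220

Shadow minimum tax:
  Base (financial-statement income): ¥562,000
  Less exemption ¥115,000 → base ¥447,000
  ¥447,000 × 26% = ¥116,220

Standard income tax:
  ¥172,000 × 15% = ¥25,800
  ¥163,000 × 21% = ¥34,230
  → ¥60,030
  Less jobs credit ¥27,000 → ¥33,030

¥116,220 > ¥33,030, so the shadow minimum tax is the binding amount.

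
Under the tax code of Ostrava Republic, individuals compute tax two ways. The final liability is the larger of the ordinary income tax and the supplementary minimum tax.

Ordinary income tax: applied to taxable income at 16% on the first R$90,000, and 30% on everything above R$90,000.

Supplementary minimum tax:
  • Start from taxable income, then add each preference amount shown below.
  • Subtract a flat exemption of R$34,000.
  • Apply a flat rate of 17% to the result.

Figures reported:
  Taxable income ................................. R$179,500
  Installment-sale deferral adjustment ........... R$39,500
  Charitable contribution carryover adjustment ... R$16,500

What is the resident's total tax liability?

R$41,250

Supplementary minimum tax:
  Adjusted income: R$179,500 + R$39,500 + R$16,500 = R$235,500
  Less exemption R$34,000 → base R$201,500
  R$201,500 × 17% = R$34,255

Ordinary income tax:
  R$90,000 × 16% = R$14,400
  R$89,500 × 30% = R$26,850
  → R$41,250

R$41,250 > R$34,255, so the ordinary income tax governs.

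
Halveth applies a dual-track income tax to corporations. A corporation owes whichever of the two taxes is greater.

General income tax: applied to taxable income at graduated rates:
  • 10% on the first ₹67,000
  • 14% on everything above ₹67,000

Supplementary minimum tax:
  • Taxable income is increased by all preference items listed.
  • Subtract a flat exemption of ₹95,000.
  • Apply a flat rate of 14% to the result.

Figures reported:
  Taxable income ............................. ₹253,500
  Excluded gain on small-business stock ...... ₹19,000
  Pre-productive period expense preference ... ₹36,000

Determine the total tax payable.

₹32,810

General income tax:
  ₹67,000 × 10% = ₹6,700
  ₹186,500 × 14% = ₹26,110
  → ₹32,810

Supplementary minimum tax:
  Adjusted income: ₹253,500 + ₹19,000 + ₹36,000 = ₹308,500
  Less exemption ₹95,000 → base ₹213,500
  ₹213,500 × 14% = ₹29,890

₹32,810 > ₹29,890, so the general income tax governs.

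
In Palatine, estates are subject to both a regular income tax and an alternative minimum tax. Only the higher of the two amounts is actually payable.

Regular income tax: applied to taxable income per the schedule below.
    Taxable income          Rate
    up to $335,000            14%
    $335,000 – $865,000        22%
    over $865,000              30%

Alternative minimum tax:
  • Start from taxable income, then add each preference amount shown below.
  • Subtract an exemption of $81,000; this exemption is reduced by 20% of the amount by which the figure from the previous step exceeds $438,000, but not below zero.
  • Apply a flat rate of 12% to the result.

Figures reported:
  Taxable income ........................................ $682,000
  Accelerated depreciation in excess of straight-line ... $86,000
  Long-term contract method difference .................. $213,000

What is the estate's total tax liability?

$123,240

Alternative minimum tax:
  Adjusted income: $682,000 + $86,000 + $213,000 = $981,000
  Exemption: 20% × ($981,000 − $438,000) = $108,600 ≥ $81,000, so the exemption is fully phased out
  Base: $981,000 − $0 = $981,000
  $981,000 × 12% = $117,720

Regular income tax:
  $335,000 × 14% = $46,900
  $347,000 × 22% = $76,340
  → $123,240

$123,240 > $117,720, so the regular income tax governs.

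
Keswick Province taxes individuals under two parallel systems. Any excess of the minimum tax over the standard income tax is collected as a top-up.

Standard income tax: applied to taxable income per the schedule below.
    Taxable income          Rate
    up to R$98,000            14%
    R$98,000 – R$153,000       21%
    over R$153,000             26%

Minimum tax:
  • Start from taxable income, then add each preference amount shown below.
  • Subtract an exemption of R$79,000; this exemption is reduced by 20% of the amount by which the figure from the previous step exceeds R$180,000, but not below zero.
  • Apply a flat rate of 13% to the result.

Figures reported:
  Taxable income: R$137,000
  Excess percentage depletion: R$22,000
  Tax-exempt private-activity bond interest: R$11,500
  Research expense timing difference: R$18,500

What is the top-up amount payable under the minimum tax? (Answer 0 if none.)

Standard income tax:
  R$98,000 × 14% = R$13,720
  R$39,000 × 21% = R$8,190
  → R$21,910

Minimum tax:
  Adjusted income: R$137,000 + R$22,000 + R$11,500 + R$18,500 = R$189,000
  Exemption: R$79,000 − 20% × (R$189,000 − R$180,000) = R$79,000 − R$1,800 = R$77,200
  Base: R$189,000 − R$77,200 = R$111,800
  R$111,800 × 13% = R$14,534

R$14,534 ≤ R$21,910, so no add-on is due.

R$0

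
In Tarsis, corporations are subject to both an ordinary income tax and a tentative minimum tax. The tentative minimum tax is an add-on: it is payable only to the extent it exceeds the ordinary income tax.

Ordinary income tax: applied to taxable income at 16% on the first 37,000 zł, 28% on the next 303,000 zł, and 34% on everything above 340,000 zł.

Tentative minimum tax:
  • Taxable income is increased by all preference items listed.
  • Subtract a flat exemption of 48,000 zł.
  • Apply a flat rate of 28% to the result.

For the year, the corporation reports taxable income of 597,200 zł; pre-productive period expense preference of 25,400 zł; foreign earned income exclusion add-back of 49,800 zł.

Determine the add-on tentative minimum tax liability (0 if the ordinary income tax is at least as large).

Ordinary income tax:
  37,000 zł × 16% = 5,920 zł
  303,000 zł × 28% = 84,840 zł
  257,200 zł × 34% = 87,448 zł
  → 178,208 zł

Tentative minimum tax:
  Adjusted income: 597,200 zł + 25,400 zł + 49,800 zł = 672,400 zł
  Less exemption 48,000 zł → base 624,400 zł
  624,400 zł × 28% = 174,832 zł

174,832 zł ≤ 178,208 zł, so no add-on is due.

0 zł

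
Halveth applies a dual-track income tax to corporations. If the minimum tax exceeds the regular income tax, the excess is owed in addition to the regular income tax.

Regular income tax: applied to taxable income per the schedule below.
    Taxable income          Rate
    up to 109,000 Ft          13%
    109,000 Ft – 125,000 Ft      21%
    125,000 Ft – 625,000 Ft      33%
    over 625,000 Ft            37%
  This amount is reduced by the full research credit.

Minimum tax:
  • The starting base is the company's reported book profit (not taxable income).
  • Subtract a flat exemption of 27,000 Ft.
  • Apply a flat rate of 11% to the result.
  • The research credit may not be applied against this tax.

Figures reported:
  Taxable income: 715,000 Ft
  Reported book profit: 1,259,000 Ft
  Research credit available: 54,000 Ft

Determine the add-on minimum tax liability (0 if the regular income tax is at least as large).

0 Ft

Minimum tax:
  Base (reported book profit): 1,259,000 Ft
  Less exemption 27,000 Ft → base 1,232,000 Ft
  1,232,000 Ft × 11% = 135,520 Ft

Regular income tax:
  109,000 Ft × 13% = 14,170 Ft
  16,000 Ft × 21% = 3,360 Ft
  500,000 Ft × 33% = 165,000 Ft
  90,000 Ft × 37% = 33,300 Ft
  → 215,830 Ft
  Less research credit 54,000 Ft → 161,830 Ft

135,520 Ft ≤ 161,830 Ft, so no add-on is due.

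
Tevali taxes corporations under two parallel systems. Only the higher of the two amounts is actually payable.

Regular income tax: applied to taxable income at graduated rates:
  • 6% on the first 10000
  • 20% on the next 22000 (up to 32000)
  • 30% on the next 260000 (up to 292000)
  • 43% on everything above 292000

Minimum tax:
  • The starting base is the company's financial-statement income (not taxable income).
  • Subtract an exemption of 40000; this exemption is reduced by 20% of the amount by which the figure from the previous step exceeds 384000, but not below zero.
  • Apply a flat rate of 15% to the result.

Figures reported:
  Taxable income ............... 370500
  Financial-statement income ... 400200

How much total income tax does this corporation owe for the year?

116755

Regular income tax:
  10000 × 6% = 600
  22000 × 20% = 4400
  260000 × 30% = 78000
  78500 × 43% = 33755
  → 116755

Minimum tax:
  Base (financial-statement income): 400200
  Exemption: 40000 − 20% × (400200 − 384000) = 40000 − 3240 = 36760
  Base: 400200 − 36760 = 363440
  363440 × 15% = 54516

116755 > 54516, so the regular income tax governs.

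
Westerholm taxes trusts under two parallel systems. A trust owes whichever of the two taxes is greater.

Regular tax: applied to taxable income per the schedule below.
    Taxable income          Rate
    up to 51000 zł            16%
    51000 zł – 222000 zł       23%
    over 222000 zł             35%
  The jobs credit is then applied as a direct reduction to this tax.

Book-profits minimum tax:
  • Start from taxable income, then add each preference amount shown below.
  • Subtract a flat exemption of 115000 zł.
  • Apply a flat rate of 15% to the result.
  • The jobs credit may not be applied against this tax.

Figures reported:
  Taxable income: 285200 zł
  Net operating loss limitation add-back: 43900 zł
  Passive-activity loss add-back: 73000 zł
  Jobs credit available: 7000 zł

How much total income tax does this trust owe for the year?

Book-profits minimum tax:
  Adjusted income: 285200 zł + 43900 zł + 73000 zł = 402100 zł
  Less exemption 115000 zł → base 287100 zł
  287100 zł × 15% = 43065 zł

Regular tax:
  51000 zł × 16% = 8160 zł
  171000 zł × 23% = 39330 zł
  63200 zł × 35% = 22120 zł
  → 69610 zł
  Less jobs credit 7000 zł → 62610 zł

62610 zł > 43065 zł, so the regular tax governs.

62610 zł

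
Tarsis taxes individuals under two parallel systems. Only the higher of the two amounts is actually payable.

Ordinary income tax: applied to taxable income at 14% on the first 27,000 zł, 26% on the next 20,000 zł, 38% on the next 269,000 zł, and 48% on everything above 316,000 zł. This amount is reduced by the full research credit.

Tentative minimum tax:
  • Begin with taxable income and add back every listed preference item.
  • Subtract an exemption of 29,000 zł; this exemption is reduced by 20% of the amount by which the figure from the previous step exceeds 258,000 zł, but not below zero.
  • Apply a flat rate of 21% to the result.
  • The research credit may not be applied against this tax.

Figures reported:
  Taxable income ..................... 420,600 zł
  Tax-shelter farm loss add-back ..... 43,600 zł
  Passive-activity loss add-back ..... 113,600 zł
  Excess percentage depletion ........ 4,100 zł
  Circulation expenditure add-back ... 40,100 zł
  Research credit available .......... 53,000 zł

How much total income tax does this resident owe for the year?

130,620 zł

Tentative minimum tax:
  Adjusted income: 420,600 zł + 43,600 zł + 113,600 zł + 4,100 zł + 40,100 zł = 622,000 zł
  Exemption: 20% × (622,000 zł − 258,000 zł) = 72,800 zł ≥ 29,000 zł, so the exemption is fully phased out
  Base: 622,000 zł − 0 zł = 622,000 zł
  622,000 zł × 21% = 130,620 zł

Ordinary income tax:
  27,000 zł × 14% = 3,780 zł
  20,000 zł × 26% = 5,200 zł
  269,000 zł × 38% = 102,220 zł
  104,600 zł × 48% = 50,208 zł
  → 161,408 zł
  Less research credit 53,000 zł → 108,408 zł

130,620 zł > 108,408 zł, so the tentative minimum tax is the binding amount.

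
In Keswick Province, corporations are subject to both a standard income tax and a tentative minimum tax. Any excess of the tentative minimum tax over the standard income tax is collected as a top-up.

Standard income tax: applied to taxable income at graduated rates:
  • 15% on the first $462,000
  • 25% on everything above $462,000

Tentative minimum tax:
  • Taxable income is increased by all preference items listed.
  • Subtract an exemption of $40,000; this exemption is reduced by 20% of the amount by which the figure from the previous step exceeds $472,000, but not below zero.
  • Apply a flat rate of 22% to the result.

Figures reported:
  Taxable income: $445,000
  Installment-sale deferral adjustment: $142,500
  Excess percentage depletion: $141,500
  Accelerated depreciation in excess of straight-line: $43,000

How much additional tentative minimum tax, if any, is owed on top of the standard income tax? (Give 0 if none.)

Tentative minimum tax:
  Adjusted income: $445,000 + $142,500 + $141,500 + $43,000 = $772,000
  Exemption: 20% × ($772,000 − $472,000) = $60,000 ≥ $40,000, so the exemption is fully phased out
  Base: $772,000 − $0 = $772,000
  $772,000 × 22% = $169,840

Standard income tax:
  $445,000 × 15% = $66,750

Excess of tentative minimum tax over standard income tax: $169,840 − $66,750 = $103,090.

$103,090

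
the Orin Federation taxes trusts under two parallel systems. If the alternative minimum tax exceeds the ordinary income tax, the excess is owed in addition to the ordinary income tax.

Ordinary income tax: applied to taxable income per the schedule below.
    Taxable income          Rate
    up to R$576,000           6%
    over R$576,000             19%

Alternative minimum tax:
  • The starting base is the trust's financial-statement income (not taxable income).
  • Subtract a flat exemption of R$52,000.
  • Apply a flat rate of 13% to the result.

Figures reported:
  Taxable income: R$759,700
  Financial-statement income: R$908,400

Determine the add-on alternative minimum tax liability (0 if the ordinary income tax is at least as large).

R$41,869

Ordinary income tax:
  R$576,000 × 6% = R$34,560
  R$183,700 × 19% = R$34,903
  → R$69,463

Alternative minimum tax:
  Base (financial-statement income): R$908,400
  Less exemption R$52,000 → base R$856,400
  R$856,400 × 13% = R$111,332

Excess of alternative minimum tax over ordinary income tax: R$111,332 − R$69,463 = R$41,869.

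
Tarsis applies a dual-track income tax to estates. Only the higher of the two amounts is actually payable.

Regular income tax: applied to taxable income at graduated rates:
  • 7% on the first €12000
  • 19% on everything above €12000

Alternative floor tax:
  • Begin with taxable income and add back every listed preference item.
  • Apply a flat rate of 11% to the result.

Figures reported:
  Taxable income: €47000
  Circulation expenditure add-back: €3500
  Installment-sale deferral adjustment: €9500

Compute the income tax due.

€7490

Alternative floor tax:
  Adjusted income: €47000 + €3500 + €9500 = €60000
  €60000 × 11% = €6600

Regular income tax:
  €12000 × 7% = €840
  €35000 × 19% = €6650
  → €7490

€7490 > €6600, so the regular income tax governs.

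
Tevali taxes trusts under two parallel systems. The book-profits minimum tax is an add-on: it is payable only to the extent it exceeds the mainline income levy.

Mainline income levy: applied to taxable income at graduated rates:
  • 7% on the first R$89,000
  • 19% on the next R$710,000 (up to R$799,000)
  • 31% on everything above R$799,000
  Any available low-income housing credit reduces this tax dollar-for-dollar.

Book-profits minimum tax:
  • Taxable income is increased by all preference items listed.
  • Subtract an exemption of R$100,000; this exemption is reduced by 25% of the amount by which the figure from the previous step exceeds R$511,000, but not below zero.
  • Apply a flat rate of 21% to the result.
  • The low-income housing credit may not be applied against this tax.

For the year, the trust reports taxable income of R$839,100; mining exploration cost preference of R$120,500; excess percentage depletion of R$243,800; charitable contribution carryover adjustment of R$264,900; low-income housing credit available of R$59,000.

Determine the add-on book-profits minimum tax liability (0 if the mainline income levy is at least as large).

R$213,782

Book-profits minimum tax:
  Adjusted income: R$839,100 + R$120,500 + R$243,800 + R$264,900 = R$1,468,300
  Exemption: 25% × (R$1,468,300 − R$511,000) = R$239,325 ≥ R$100,000, so the exemption is fully phased out
  Base: R$1,468,300 − R$0 = R$1,468,300
  R$1,468,300 × 21% = R$308,343

Mainline income levy:
  R$89,000 × 7% = R$6,230
  R$710,000 × 19% = R$134,900
  R$40,100 × 31% = R$12,431
  → R$153,561
  Less low-income housing credit R$59,000 → R$94,561

Excess of book-profits minimum tax over mainline income levy: R$308,343 − R$94,561 = R$213,782.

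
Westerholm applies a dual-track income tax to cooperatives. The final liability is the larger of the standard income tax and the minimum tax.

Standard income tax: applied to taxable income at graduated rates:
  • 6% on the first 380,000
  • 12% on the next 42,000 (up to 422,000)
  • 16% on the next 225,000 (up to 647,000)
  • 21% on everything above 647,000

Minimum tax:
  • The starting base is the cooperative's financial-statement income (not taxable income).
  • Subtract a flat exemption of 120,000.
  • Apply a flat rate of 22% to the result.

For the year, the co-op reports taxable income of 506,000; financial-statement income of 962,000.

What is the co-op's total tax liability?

185,240

Minimum tax:
  Base (financial-statement income): 962,000
  Less exemption 120,000 → base 842,000
  842,000 × 22% = 185,240

Standard income tax:
  380,000 × 6% = 22,800
  42,000 × 12% = 5,040
  84,000 × 16% = 13,440
  → 41,280

185,240 > 41,280, so the minimum tax is the binding amount.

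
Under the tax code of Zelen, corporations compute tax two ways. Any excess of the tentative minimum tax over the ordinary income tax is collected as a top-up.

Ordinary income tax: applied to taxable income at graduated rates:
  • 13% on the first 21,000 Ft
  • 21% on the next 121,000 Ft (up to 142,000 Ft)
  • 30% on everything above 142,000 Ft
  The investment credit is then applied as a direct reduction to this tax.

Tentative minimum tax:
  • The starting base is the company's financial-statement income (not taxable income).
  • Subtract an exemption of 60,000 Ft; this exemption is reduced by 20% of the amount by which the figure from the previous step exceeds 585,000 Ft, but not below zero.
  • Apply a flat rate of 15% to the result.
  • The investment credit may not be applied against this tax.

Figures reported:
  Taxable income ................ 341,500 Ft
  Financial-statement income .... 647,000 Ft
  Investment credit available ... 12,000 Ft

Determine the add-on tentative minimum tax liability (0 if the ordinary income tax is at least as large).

Ordinary income tax:
  21,000 Ft × 13% = 2,730 Ft
  121,000 Ft × 21% = 25,410 Ft
  199,500 Ft × 30% = 59,850 Ft
  → 87,990 Ft
  Less investment credit 12,000 Ft → 75,990 Ft

Tentative minimum tax:
  Base (financial-statement income): 647,000 Ft
  Exemption: 60,000 Ft − 20% × (647,000 Ft − 585,000 Ft) = 60,000 Ft − 12,400 Ft = 47,600 Ft
  Base: 647,000 Ft − 47,600 Ft = 599,400 Ft
  599,400 Ft × 15% = 89,910 Ft

Excess of tentative minimum tax over ordinary income tax: 89,910 Ft − 75,990 Ft = 13,920 Ft.

13,920 Ft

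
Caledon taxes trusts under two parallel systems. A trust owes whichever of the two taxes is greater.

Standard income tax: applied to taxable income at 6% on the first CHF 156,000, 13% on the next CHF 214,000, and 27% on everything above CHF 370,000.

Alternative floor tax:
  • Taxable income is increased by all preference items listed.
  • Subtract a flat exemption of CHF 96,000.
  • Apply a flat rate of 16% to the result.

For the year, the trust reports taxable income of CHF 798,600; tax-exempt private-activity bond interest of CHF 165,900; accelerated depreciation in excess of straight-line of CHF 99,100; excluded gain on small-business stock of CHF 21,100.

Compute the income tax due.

CHF 158,192

Alternative floor tax:
  Adjusted income: CHF 798,600 + CHF 165,900 + CHF 99,100 + CHF 21,100 = CHF 1,084,700
  Less exemption CHF 96,000 → base CHF 988,700
  CHF 988,700 × 16% = CHF 158,192

Standard income tax:
  CHF 156,000 × 6% = CHF 9,360
  CHF 214,000 × 13% = CHF 27,820
  CHF 428,600 × 27% = CHF 115,722
  → CHF 152,902

CHF 158,192 > CHF 152,902, so the alternative floor tax is the binding amount.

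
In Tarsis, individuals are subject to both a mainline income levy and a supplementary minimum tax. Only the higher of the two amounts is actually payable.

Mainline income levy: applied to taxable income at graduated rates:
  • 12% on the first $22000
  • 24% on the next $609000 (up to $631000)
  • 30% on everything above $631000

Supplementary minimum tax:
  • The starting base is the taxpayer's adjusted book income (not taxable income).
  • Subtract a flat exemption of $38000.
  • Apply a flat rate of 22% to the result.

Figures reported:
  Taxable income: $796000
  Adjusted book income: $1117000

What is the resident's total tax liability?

Supplementary minimum tax:
  Base (adjusted book income): $1117000
  Less exemption $38000 → base $1079000
  $1079000 × 22% = $237380

Mainline income levy:
  $22000 × 12% = $2640
  $609000 × 24% = $146160
  $165000 × 30% = $49500
  → $198300

$237380 > $198300, so the supplementary minimum tax is the binding amount.

$237380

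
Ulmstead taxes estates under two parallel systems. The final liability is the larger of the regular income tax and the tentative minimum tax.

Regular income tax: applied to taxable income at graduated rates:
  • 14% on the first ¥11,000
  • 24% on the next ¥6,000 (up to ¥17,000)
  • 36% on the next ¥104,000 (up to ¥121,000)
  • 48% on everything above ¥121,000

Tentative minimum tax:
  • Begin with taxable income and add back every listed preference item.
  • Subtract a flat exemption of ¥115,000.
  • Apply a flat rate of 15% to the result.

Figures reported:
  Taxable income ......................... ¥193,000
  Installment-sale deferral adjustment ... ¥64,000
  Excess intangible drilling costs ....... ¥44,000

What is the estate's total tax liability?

Tentative minimum tax:
  Adjusted income: ¥193,000 + ¥64,000 + ¥44,000 = ¥301,000
  Less exemption ¥115,000 → base ¥186,000
  ¥186,000 × 15% = ¥27,900

Regular income tax:
  ¥11,000 × 14% = ¥1,540
  ¥6,000 × 24% = ¥1,440
  ¥104,000 × 36% = ¥37,440
  ¥72,000 × 48% = ¥34,560
  → ¥74,980

¥74,980 > ¥27,900, so the regular income tax governs.

¥74,980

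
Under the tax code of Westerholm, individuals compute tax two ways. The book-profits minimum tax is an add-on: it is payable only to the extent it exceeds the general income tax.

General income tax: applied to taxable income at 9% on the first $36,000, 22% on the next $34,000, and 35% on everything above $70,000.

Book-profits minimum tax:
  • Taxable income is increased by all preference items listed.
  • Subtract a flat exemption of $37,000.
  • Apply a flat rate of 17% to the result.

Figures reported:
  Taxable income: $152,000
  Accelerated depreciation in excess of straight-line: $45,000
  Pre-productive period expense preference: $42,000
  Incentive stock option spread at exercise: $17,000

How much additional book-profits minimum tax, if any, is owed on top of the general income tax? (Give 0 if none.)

Book-profits minimum tax:
  Adjusted income: $152,000 + $45,000 + $42,000 + $17,000 = $256,000
  Less exemption $37,000 → base $219,000
  $219,000 × 17% = $37,230

General income tax:
  $36,000 × 9% = $3,240
  $34,000 × 22% = $7,480
  $82,000 × 35% = $28,700
  → $39,420

$37,230 ≤ $39,420, so no add-on is due.

$0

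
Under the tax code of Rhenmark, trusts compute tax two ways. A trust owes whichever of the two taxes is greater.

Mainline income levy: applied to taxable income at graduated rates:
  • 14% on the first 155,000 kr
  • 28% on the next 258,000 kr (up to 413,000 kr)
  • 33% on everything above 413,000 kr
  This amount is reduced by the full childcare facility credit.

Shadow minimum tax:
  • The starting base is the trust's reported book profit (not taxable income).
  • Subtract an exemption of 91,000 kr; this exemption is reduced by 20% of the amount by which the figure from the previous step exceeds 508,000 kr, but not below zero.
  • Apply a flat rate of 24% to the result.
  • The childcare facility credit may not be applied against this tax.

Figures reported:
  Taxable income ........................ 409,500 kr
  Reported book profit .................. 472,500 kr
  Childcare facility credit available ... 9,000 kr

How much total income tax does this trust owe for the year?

91,560 kr

Shadow minimum tax:
  Base (reported book profit): 472,500 kr
  Exemption: 472,500 kr ≤ 508,000 kr, so full 91,000 kr applies
  Base: 472,500 kr − 91,000 kr = 381,500 kr
  381,500 kr × 24% = 91,560 kr

Mainline income levy:
  155,000 kr × 14% = 21,700 kr
  254,500 kr × 28% = 71,260 kr
  → 92,960 kr
  Less childcare facility credit 9,000 kr → 83,960 kr

91,560 kr > 83,960 kr, so the shadow minimum tax is the binding amount.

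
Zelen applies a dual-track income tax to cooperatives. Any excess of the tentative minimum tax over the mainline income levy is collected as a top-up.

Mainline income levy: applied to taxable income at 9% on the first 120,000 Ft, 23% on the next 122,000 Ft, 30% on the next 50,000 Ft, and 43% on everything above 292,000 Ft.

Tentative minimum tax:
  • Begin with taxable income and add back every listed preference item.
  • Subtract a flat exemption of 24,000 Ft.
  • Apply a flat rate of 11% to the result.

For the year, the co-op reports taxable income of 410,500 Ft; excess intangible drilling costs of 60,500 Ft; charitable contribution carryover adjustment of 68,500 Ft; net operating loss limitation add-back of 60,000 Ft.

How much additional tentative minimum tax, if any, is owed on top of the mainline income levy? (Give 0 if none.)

Tentative minimum tax:
  Adjusted income: 410,500 Ft + 60,500 Ft + 68,500 Ft + 60,000 Ft = 599,500 Ft
  Less exemption 24,000 Ft → base 575,500 Ft
  575,500 Ft × 11% = 63,305 Ft

Mainline income levy:
  120,000 Ft × 9% = 10,800 Ft
  122,000 Ft × 23% = 28,060 Ft
  50,000 Ft × 30% = 15,000 Ft
  118,500 Ft × 43% = 50,955 Ft
  → 104,815 Ft

63,305 Ft ≤ 104,815 Ft, so no add-on is due.

0 Ft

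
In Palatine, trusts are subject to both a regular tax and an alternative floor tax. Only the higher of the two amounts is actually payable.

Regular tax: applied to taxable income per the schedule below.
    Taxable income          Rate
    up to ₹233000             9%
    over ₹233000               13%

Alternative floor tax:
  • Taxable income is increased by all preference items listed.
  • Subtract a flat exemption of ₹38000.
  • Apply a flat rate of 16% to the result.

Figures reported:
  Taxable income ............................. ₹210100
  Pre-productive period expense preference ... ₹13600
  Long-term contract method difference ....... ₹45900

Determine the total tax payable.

₹37056

Alternative floor tax:
  Adjusted income: ₹210100 + ₹13600 + ₹45900 = ₹269600
  Less exemption ₹38000 → base ₹231600
  ₹231600 × 16% = ₹37056

Regular tax:
  ₹210100 × 9% = ₹18909

₹37056 > ₹18909, so the alternative floor tax is the binding amount.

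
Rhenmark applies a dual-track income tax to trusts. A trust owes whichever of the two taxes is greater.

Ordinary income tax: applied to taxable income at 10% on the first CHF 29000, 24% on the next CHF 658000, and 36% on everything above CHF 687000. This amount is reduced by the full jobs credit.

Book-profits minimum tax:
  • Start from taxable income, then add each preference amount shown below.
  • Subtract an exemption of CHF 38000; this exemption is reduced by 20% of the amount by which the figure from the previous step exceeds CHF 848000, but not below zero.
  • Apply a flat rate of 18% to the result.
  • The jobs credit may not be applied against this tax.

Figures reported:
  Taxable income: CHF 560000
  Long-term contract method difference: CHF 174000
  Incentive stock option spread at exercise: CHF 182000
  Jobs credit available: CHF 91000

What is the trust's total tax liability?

CHF 160488

Book-profits minimum tax:
  Adjusted income: CHF 560000 + CHF 174000 + CHF 182000 = CHF 916000
  Exemption: CHF 38000 − 20% × (CHF 916000 − CHF 848000) = CHF 38000 − CHF 13600 = CHF 24400
  Base: CHF 916000 − CHF 24400 = CHF 891600
  CHF 891600 × 18% = CHF 160488

Ordinary income tax:
  CHF 29000 × 10% = CHF 2900
  CHF 531000 × 24% = CHF 127440
  → CHF 130340
  Less jobs credit CHF 91000 → CHF 39340

CHF 160488 > CHF 39340, so the book-profits minimum tax is the binding amount.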